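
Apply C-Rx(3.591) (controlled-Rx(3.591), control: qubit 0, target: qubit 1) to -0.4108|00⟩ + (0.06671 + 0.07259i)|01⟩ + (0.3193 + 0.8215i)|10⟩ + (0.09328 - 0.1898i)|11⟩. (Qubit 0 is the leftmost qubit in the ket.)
-0.4108|00⟩ + (0.06671 + 0.07259i)|01⟩ + (-0.2562 - 0.274i)|10⟩ + (0.7801 - 0.269i)|11⟩

C-Rx(3.591) leaves the control-|0⟩ kets |00⟩, |01⟩ unchanged and applies Rx(3.591) to qubit 1 on the control-|1⟩ pair (|10⟩, |11⟩).
Rx(3.591) = [[cos(θ/2), −i·sin(θ/2)], [−i·sin(θ/2), cos(θ/2)]]; θ = 3.591, cos(θ/2) ≈ -0.222817, sin(θ/2) ≈ 0.97486.
With a = amp(|10⟩) = (0.3193 + 0.8215i) and b = amp(|11⟩) = (0.09328 - 0.1898i):
new amp(|10⟩) = (-0.222817)·a + (-0.97486i)·b = (-0.2562 - 0.274i)
new amp(|11⟩) = (-0.97486i)·a + (-0.222817)·b = (0.7801 - 0.269i)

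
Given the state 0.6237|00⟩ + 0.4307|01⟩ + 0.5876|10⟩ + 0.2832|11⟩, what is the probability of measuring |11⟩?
0.0802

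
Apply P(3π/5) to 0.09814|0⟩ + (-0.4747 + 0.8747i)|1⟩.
0.09814|0⟩ + (-0.6852 - 0.7218i)|1⟩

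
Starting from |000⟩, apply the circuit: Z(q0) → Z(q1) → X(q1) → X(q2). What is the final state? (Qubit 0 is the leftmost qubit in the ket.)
|011⟩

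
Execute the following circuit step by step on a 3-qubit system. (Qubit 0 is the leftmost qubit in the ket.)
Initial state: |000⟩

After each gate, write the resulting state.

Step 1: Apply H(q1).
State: 1/√2|000⟩ + 1/√2|010⟩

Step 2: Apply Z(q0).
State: 1/√2|000⟩ + 1/√2|010⟩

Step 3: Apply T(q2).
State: 1/√2|000⟩ + 1/√2|010⟩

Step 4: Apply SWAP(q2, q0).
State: 1/√2|000⟩ + 1/√2|010⟩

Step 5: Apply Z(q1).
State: 1/√2|000⟩ - 1/√2|010⟩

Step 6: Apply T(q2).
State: 1/√2|000⟩ - 1/√2|010⟩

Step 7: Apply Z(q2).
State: 1/√2|000⟩ - 1/√2|010⟩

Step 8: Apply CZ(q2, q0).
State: 1/√2|000⟩ - 1/√2|010⟩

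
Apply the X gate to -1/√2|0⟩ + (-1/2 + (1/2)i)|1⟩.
(-1/2 + (1/2)i)|0⟩ - 1/√2|1⟩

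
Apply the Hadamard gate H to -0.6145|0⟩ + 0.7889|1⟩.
0.1233|0⟩ - 0.9924|1⟩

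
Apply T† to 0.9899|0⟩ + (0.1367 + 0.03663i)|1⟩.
0.9899|0⟩ + (0.1226 - 0.07076i)|1⟩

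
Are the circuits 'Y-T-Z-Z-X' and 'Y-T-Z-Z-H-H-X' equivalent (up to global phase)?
Yes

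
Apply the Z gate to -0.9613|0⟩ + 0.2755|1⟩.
-0.9613|0⟩ - 0.2755|1⟩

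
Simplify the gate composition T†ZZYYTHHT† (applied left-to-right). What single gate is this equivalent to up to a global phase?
T†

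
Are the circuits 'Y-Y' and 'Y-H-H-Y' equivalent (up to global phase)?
Yes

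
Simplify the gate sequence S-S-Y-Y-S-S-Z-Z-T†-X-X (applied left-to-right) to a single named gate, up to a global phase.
T†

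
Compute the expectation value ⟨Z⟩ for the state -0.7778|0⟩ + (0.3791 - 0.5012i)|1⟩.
0.2101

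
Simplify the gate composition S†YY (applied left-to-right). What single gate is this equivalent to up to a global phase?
S†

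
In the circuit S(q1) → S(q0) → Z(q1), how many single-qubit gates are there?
3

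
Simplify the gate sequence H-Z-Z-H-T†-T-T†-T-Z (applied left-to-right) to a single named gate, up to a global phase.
Z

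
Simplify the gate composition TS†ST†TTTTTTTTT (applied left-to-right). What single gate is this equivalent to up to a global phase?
T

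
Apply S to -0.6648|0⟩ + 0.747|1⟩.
-0.6648|0⟩ + 0.747i|1⟩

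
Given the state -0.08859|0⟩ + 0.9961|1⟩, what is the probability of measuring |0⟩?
0.007848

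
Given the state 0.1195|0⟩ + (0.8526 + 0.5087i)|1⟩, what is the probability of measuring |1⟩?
0.9857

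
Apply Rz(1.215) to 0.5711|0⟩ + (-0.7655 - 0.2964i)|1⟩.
(0.4689 - 0.326i)|0⟩ + (-0.4593 - 0.6803i)|1⟩

Rz(1.215) = [[e^(−iθ/2), 0], [0, e^(iθ/2)]] with e^(±iθ/2) = cos(θ/2) ± i·sin(θ/2); θ = 1.215, cos(θ/2) ≈ 0.821078, sin(θ/2) ≈ 0.570817.
With a = amp(|0⟩) = 0.5711 and b = amp(|1⟩) = (-0.7655 - 0.2964i):
new amp(|0⟩) = (0.821078 - 0.570817i)·a = (0.4689 - 0.326i)
new amp(|1⟩) = (0.821078 + 0.570817i)·b = (-0.4593 - 0.6803i)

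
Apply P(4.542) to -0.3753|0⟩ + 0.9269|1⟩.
-0.3753|0⟩ + (-0.1572 - 0.9135i)|1⟩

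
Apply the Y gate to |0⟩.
i|1⟩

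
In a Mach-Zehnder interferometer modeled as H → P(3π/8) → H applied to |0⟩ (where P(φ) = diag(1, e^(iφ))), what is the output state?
(0.6913 + 0.4619i)|0⟩ + (0.3087 - 0.4619i)|1⟩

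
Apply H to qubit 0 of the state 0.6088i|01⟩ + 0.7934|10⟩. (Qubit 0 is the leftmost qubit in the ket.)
0.561|00⟩ + 0.4305i|01⟩ - 0.561|10⟩ + 0.4305i|11⟩

H on qubit 0 mixes each pair of kets that differ only in qubit 0: amplitudes (a, b) of (|…0…⟩, |…1…⟩) become ((a + b)/√2, (a − b)/√2). Kets absent from the input have amplitude 0.
(|00⟩, |10⟩): (a, b) = (0, 0.7934) → (0.561, -0.561)
(|01⟩, |11⟩): (a, b) = (0.6088i, 0) → (0.4305i, 0.4305i)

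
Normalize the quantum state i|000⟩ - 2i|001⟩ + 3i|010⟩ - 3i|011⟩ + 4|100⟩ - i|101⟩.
0.1581i|000⟩ - 0.3162i|001⟩ + 0.4743i|010⟩ - 0.4743i|011⟩ + 0.6325|100⟩ - 0.1581i|101⟩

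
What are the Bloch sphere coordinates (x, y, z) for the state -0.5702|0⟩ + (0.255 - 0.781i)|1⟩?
(-0.2908, 0.8907, -0.3499)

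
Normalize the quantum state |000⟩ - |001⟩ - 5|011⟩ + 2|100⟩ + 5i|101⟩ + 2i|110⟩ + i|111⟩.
0.128|000⟩ - 0.128|001⟩ - 0.6402|011⟩ + 0.2561|100⟩ + 0.6402i|101⟩ + 0.2561i|110⟩ + 0.128i|111⟩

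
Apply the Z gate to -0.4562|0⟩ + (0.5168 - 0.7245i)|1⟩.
-0.4562|0⟩ + (-0.5168 + 0.7245i)|1⟩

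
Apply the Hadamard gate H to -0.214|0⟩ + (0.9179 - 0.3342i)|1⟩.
(0.4977 - 0.2363i)|0⟩ + (-0.8004 + 0.2363i)|1⟩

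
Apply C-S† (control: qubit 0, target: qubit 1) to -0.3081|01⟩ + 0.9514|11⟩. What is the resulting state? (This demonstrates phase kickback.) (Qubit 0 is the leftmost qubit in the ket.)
-0.3081|01⟩ - 0.9514i|11⟩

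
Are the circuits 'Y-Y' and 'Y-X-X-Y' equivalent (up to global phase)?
Yes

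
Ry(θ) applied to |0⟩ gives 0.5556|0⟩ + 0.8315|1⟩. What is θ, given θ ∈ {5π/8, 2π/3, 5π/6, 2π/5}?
5π/8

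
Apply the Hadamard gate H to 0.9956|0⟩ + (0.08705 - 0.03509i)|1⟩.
(0.7655 - 0.02481i)|0⟩ + (0.6424 + 0.02481i)|1⟩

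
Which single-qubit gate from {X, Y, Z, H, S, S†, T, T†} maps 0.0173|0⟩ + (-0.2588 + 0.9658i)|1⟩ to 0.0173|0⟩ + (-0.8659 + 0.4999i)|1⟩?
T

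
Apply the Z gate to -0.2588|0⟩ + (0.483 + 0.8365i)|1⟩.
-0.2588|0⟩ + (-0.483 - 0.8365i)|1⟩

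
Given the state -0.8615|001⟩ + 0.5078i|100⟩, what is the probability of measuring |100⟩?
0.2579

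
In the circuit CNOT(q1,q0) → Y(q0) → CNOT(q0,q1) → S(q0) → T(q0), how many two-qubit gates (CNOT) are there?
2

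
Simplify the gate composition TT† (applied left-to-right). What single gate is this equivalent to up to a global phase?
I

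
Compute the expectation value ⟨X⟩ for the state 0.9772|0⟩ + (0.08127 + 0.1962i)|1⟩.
0.1588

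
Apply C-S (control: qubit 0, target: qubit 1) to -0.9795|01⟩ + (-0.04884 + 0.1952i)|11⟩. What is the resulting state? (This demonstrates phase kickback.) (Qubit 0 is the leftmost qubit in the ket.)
-0.9795|01⟩ + (-0.1952 - 0.04884i)|11⟩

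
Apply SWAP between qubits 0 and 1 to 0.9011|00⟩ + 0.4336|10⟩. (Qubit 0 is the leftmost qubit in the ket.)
0.9011|00⟩ + 0.4336|01⟩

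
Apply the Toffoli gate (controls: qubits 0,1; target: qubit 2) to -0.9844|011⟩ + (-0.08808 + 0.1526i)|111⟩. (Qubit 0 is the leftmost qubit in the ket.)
-0.9844|011⟩ + (-0.08808 + 0.1526i)|110⟩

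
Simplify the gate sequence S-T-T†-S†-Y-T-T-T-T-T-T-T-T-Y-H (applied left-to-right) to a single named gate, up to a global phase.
H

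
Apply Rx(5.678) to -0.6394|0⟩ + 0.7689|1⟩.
(0.6104 - 0.2291i)|0⟩ + (-0.734 + 0.1905i)|1⟩

Rx(5.678) = [[cos(θ/2), −i·sin(θ/2)], [−i·sin(θ/2), cos(θ/2)]]; θ = 5.678, cos(θ/2) ≈ -0.954567, sin(θ/2) ≈ 0.297996.
With a = amp(|0⟩) = -0.6394 and b = amp(|1⟩) = 0.7689:
new amp(|0⟩) = (-0.954567)·a + (-0.297996i)·b = (0.6104 - 0.2291i)
new amp(|1⟩) = (-0.297996i)·a + (-0.954567)·b = (-0.734 + 0.1905i)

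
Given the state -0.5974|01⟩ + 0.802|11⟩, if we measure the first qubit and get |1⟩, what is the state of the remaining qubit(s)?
|1⟩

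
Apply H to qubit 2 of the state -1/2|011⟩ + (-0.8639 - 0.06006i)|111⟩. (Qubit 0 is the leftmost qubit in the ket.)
-1/√8|010⟩ + 1/√8|011⟩ + (-0.6109 - 0.04247i)|110⟩ + (0.6109 + 0.04247i)|111⟩

H on qubit 2 mixes each pair of kets that differ only in qubit 2: amplitudes (a, b) of (|…0…⟩, |…1…⟩) become ((a + b)/√2, (a − b)/√2). Kets absent from the input have amplitude 0.
(|010⟩, |011⟩): (a, b) = (0, -1/2) → (-1/√8, 1/√8)
(|110⟩, |111⟩): (a, b) = (0, (-0.8639 - 0.06006i)) → ((-0.6109 - 0.04247i), (0.6109 + 0.04247i))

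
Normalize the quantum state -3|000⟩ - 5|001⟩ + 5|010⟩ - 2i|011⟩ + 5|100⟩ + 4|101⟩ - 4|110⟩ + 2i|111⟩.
-0.2694|000⟩ - 0.449|001⟩ + 0.449|010⟩ - 0.1796i|011⟩ + 0.449|100⟩ + 0.3592|101⟩ - 0.3592|110⟩ + 0.1796i|111⟩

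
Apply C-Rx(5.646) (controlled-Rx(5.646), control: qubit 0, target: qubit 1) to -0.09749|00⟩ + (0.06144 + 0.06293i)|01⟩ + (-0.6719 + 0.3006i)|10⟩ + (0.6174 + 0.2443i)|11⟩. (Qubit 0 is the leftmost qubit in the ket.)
-0.09749|00⟩ + (0.06144 + 0.06293i)|01⟩ + (0.7146 - 0.4789i)|10⟩ + (-0.4922 - 0.02155i)|11⟩

C-Rx(5.646) leaves the control-|0⟩ kets |00⟩, |01⟩ unchanged and applies Rx(5.646) to qubit 1 on the control-|1⟩ pair (|10⟩, |11⟩).
Rx(5.646) = [[cos(θ/2), −i·sin(θ/2)], [−i·sin(θ/2), cos(θ/2)]]; θ = 5.646, cos(θ/2) ≈ -0.949677, sin(θ/2) ≈ 0.31323.
With a = amp(|10⟩) = (-0.6719 + 0.3006i) and b = amp(|11⟩) = (0.6174 + 0.2443i):
new amp(|10⟩) = (-0.949677)·a + (-0.31323i)·b = (0.7146 - 0.4789i)
new amp(|11⟩) = (-0.31323i)·a + (-0.949677)·b = (-0.4922 - 0.02155i)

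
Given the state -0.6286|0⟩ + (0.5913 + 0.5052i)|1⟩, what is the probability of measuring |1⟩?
0.6049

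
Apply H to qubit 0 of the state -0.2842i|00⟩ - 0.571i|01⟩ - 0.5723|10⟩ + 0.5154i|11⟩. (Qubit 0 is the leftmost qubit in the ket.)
(-0.4047 - 0.201i)|00⟩ - 0.03932i|01⟩ + (0.4047 - 0.201i)|10⟩ - 0.7682i|11⟩

H on qubit 0 mixes each pair of kets that differ only in qubit 0: amplitudes (a, b) of (|…0…⟩, |…1…⟩) become ((a + b)/√2, (a − b)/√2). Kets absent from the input have amplitude 0.
(|00⟩, |10⟩): (a, b) = (-0.2842i, -0.5723) → ((-0.4047 - 0.201i), (0.4047 - 0.201i))
(|01⟩, |11⟩): (a, b) = (-0.571i, 0.5154i) → (-0.03932i, -0.7682i)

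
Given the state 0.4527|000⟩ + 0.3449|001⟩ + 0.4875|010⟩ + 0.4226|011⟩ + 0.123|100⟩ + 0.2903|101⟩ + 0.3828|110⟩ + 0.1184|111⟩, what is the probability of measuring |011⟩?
0.1786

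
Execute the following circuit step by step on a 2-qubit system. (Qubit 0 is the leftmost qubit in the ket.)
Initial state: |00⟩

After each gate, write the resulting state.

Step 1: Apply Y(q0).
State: i|10⟩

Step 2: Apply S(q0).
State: -|10⟩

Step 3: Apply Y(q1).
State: -i|11⟩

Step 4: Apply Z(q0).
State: i|11⟩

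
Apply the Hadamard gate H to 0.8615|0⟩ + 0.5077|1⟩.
0.9682|0⟩ + 0.2502|1⟩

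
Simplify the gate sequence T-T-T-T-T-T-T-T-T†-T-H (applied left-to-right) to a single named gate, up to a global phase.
H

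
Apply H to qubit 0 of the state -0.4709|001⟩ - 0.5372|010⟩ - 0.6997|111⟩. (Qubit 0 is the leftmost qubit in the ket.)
-0.333|001⟩ - 0.3799|010⟩ - 0.4948|011⟩ - 0.333|101⟩ - 0.3799|110⟩ + 0.4948|111⟩

H on qubit 0 mixes each pair of kets that differ only in qubit 0: amplitudes (a, b) of (|…0…⟩, |…1…⟩) become ((a + b)/√2, (a − b)/√2). Kets absent from the input have amplitude 0.
(|001⟩, |101⟩): (a, b) = (-0.4709, 0) → (-0.333, -0.333)
(|010⟩, |110⟩): (a, b) = (-0.5372, 0) → (-0.3799, -0.3799)
(|011⟩, |111⟩): (a, b) = (0, -0.6997) → (-0.4948, 0.4948)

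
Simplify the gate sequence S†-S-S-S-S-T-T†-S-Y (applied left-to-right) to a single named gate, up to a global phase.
Y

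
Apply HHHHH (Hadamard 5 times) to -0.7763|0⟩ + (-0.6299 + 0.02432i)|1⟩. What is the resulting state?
(-0.9943 + 0.0172i)|0⟩ + (-0.1035 - 0.0172i)|1⟩

H² = I, so H^5 = H: a single Hadamard. With (a, b) = (-0.7763, (-0.6299 + 0.02432i)), H gives ((a + b)/√2, (a − b)/√2) = ((-0.9943 + 0.0172i), (-0.1035 - 0.0172i)).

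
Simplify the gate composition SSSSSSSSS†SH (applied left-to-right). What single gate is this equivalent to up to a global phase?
H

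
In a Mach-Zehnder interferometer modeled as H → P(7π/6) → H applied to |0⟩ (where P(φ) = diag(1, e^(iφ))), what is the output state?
(0.06699 - 0.25i)|0⟩ + (0.933 + 0.25i)|1⟩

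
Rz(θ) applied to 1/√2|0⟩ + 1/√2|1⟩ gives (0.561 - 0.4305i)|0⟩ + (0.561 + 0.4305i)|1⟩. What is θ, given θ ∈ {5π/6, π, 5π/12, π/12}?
5π/12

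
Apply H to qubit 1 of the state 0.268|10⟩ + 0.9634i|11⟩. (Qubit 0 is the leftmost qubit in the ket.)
(0.1895 + 0.6812i)|10⟩ + (0.1895 - 0.6812i)|11⟩

H on qubit 1 mixes each pair of kets that differ only in qubit 1: amplitudes (a, b) of (|…0…⟩, |…1…⟩) become ((a + b)/√2, (a − b)/√2). Kets absent from the input have amplitude 0.
(|10⟩, |11⟩): (a, b) = (0.268, 0.9634i) → ((0.1895 + 0.6812i), (0.1895 - 0.6812i))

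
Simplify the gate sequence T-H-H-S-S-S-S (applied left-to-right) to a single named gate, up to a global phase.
T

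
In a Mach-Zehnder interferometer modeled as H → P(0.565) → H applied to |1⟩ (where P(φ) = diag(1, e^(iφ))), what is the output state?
(0.07771 - 0.2677i)|0⟩ + (0.9223 + 0.2677i)|1⟩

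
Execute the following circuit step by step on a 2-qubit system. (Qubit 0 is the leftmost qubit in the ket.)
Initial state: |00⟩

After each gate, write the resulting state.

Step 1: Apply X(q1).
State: |01⟩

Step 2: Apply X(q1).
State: |00⟩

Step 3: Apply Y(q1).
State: i|01⟩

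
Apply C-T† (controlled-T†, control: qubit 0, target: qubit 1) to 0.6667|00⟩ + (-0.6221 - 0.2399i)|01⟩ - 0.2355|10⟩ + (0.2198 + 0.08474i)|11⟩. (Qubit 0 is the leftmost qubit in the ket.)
0.6667|00⟩ + (-0.6221 - 0.2399i)|01⟩ - 0.2355|10⟩ + (0.2153 - 0.0955i)|11⟩

C-T† leaves the control-|0⟩ kets |00⟩, |01⟩ unchanged and applies T† to qubit 1 on the control-|1⟩ pair (|10⟩, |11⟩).
T† = [[1, 0], [0, (1/√2 - (1/√2)i)]].
With a = amp(|10⟩) = -0.2355 and b = amp(|11⟩) = (0.2198 + 0.08474i):
new amp(|10⟩) = (1)·a = -0.2355
new amp(|11⟩) = (1/√2 - (1/√2)i)·b = (0.2153 - 0.0955i)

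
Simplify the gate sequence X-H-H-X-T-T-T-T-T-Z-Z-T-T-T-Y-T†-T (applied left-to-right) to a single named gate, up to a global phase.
Y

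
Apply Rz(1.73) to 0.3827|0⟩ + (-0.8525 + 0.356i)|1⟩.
(0.2482 - 0.2913i)|0⟩ + (-0.8239 - 0.4179i)|1⟩

Rz(1.73) = [[e^(−iθ/2), 0], [0, e^(iθ/2)]] with e^(±iθ/2) = cos(θ/2) ± i·sin(θ/2); θ = 1.73, cos(θ/2) ≈ 0.64864, sin(θ/2) ≈ 0.761095.
With a = amp(|0⟩) = 0.3827 and b = amp(|1⟩) = (-0.8525 + 0.356i):
new amp(|0⟩) = (0.64864 - 0.761095i)·a = (0.2482 - 0.2913i)
new amp(|1⟩) = (0.64864 + 0.761095i)·b = (-0.8239 - 0.4179i)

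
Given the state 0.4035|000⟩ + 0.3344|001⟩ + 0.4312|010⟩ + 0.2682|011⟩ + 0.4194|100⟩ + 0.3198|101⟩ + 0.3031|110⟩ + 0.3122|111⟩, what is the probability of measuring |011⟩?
0.07193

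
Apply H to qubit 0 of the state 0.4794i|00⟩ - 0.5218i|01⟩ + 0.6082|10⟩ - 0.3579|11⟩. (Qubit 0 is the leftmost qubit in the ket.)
(0.4301 + 0.339i)|00⟩ + (-0.2531 - 0.369i)|01⟩ + (-0.4301 + 0.339i)|10⟩ + (0.2531 - 0.369i)|11⟩

H on qubit 0 mixes each pair of kets that differ only in qubit 0: amplitudes (a, b) of (|…0…⟩, |…1…⟩) become ((a + b)/√2, (a − b)/√2). Kets absent from the input have amplitude 0.
(|00⟩, |10⟩): (a, b) = (0.4794i, 0.6082) → ((0.4301 + 0.339i), (-0.4301 + 0.339i))
(|01⟩, |11⟩): (a, b) = (-0.5218i, -0.3579) → ((-0.2531 - 0.369i), (0.2531 - 0.369i))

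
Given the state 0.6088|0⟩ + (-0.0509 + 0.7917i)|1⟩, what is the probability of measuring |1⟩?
0.6294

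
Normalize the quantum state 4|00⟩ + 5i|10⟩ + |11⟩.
0.6172|00⟩ + 0.7715i|10⟩ + 0.1543|11⟩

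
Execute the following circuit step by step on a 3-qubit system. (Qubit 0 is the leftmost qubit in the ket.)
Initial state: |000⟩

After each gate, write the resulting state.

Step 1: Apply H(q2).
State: 1/√2|000⟩ + 1/√2|001⟩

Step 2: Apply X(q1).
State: 1/√2|010⟩ + 1/√2|011⟩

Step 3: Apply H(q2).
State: |010⟩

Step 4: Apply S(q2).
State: |010⟩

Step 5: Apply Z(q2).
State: |010⟩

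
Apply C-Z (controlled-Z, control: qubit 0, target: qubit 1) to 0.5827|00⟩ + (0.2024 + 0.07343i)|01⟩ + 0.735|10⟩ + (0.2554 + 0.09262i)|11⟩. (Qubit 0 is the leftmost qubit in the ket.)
0.5827|00⟩ + (0.2024 + 0.07343i)|01⟩ + 0.735|10⟩ + (-0.2554 - 0.09262i)|11⟩

C-Z leaves the control-|0⟩ kets |00⟩, |01⟩ unchanged and applies Z to qubit 1 on the control-|1⟩ pair (|10⟩, |11⟩).
Z = [[1, 0], [0, -1]].
With a = amp(|10⟩) = 0.735 and b = amp(|11⟩) = (0.2554 + 0.09262i):
new amp(|10⟩) = (1)·a = 0.735
new amp(|11⟩) = (-1)·b = (-0.2554 - 0.09262i)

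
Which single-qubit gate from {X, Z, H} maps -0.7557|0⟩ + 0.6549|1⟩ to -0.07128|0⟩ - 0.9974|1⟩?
H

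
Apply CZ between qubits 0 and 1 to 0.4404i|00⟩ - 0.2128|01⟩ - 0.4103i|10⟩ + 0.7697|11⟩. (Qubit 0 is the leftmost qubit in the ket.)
0.4404i|00⟩ - 0.2128|01⟩ - 0.4103i|10⟩ - 0.7697|11⟩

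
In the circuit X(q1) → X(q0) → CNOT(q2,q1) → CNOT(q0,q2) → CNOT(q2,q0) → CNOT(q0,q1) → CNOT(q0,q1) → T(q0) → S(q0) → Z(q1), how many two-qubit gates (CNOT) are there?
5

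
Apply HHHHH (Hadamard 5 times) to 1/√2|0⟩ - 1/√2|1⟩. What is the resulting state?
|1⟩

H² = I, so H^5 = H: a single Hadamard. With (a, b) = (1/√2, -1/√2), H gives ((a + b)/√2, (a − b)/√2) = (0, 1).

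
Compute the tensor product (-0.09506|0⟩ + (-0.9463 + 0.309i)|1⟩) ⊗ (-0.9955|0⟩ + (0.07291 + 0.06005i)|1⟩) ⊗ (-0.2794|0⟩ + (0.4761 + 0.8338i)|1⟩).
-0.02644|000⟩ + (0.04505 + 0.0789i)|001⟩ + (0.001936 + 0.001595i)|010⟩ + (0.00146 - 0.008497i)|011⟩ + (-0.2632 + 0.08595i)|100⟩ + (0.705 + 0.639i)|101⟩ + (0.02446 + 0.009582i)|110⟩ + (-0.01309 - 0.08933i)|111⟩

amp(|b₁b₂…⟩) = product of the factor amplitudes for bits b₁, b₂, …; only kets whose every factor amplitude is nonzero survive.
|000⟩: (-0.09506)(-0.9955)(-0.2794) = -0.02644
|001⟩: (-0.09506)(-0.9955)(0.4761 + 0.8338i) = (0.04505 + 0.0789i)
|010⟩: (-0.09506)(0.07291 + 0.06005i)(-0.2794) = (0.001936 + 0.001595i)
|011⟩: (-0.09506)(0.07291 + 0.06005i)(0.4761 + 0.8338i) = (0.00146 - 0.008497i)
|100⟩: (-0.9463 + 0.309i)(-0.9955)(-0.2794) = (-0.2632 + 0.08595i)
|101⟩: (-0.9463 + 0.309i)(-0.9955)(0.4761 + 0.8338i) = (0.705 + 0.639i)
|110⟩: (-0.9463 + 0.309i)(0.07291 + 0.06005i)(-0.2794) = (0.02446 + 0.009582i)
|111⟩: (-0.9463 + 0.309i)(0.07291 + 0.06005i)(0.4761 + 0.8338i) = (-0.01309 - 0.08933i)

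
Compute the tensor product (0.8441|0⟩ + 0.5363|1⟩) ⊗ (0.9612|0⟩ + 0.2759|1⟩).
0.8113|00⟩ + 0.2329|01⟩ + 0.5155|10⟩ + 0.148|11⟩

amp(|b₁b₂…⟩) = product of the factor amplitudes for bits b₁, b₂, …; only kets whose every factor amplitude is nonzero survive.
|00⟩: (0.8441)(0.9612) = 0.8113
|01⟩: (0.8441)(0.2759) = 0.2329
|10⟩: (0.5363)(0.9612) = 0.5155
|11⟩: (0.5363)(0.2759) = 0.148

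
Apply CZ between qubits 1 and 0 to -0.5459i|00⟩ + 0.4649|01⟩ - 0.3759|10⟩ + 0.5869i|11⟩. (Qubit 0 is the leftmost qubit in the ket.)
-0.5459i|00⟩ + 0.4649|01⟩ - 0.3759|10⟩ - 0.5869i|11⟩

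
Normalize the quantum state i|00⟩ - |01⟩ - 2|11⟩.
(1/√6)i|00⟩ - 1/√6|01⟩ - 0.8165|11⟩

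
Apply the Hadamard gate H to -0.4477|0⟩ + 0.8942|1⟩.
0.3157|0⟩ - 0.9489|1⟩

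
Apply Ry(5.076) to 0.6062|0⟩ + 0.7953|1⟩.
-0.9505|0⟩ - 0.3107|1⟩

Ry(5.076) = [[cos(θ/2), −sin(θ/2)], [sin(θ/2), cos(θ/2)]]; θ = 5.076, cos(θ/2) ≈ -0.823302, sin(θ/2) ≈ 0.567604.
With a = amp(|0⟩) = 0.6062 and b = amp(|1⟩) = 0.7953:
new amp(|0⟩) = (-0.823302)·a + (-0.567604)·b = -0.9505
new amp(|1⟩) = (0.567604)·a + (-0.823302)·b = -0.3107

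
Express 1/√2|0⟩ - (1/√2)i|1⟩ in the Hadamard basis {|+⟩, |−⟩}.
(1/2 - (1/2)i)|+⟩ + (1/2 + (1/2)i)|−⟩

With |ψ⟩ = α|0⟩ + β|1⟩, the Hadamard-basis coefficients are ⟨+|ψ⟩ = (α + β)/√2 and ⟨−|ψ⟩ = (α − β)/√2.
Here α = 1/√2, β = -(1/√2)i: (α + β)/√2 = (1/2 - (1/2)i), (α − β)/√2 = (1/2 + (1/2)i).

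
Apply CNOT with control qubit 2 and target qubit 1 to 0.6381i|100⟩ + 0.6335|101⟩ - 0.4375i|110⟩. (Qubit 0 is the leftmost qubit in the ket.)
0.6381i|100⟩ - 0.4375i|110⟩ + 0.6335|111⟩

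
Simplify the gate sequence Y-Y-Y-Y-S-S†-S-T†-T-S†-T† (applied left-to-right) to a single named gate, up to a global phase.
T†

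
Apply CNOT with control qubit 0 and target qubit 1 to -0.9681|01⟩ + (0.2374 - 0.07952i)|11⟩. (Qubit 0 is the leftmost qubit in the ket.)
-0.9681|01⟩ + (0.2374 - 0.07952i)|10⟩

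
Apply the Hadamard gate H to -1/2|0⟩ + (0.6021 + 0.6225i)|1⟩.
(0.0722 + 0.4402i)|0⟩ + (-0.7793 - 0.4402i)|1⟩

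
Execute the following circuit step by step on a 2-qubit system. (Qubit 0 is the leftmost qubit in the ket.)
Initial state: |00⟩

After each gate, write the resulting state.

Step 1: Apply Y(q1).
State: i|01⟩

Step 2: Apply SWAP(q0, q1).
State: i|10⟩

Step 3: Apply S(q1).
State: i|10⟩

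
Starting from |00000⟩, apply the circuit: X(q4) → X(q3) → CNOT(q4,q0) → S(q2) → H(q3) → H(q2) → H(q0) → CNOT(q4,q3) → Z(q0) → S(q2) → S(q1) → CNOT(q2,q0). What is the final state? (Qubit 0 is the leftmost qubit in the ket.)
-1/√8|00001⟩ + 1/√8|00011⟩ - (1/√8)i|00101⟩ + (1/√8)i|00111⟩ - 1/√8|10001⟩ + 1/√8|10011⟩ - (1/√8)i|10101⟩ + (1/√8)i|10111⟩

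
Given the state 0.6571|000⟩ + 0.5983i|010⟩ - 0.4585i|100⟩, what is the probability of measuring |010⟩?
0.358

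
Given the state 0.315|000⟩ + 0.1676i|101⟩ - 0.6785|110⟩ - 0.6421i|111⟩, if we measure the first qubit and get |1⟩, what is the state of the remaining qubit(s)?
0.1766i|01⟩ - 0.7149|10⟩ - 0.6766i|11⟩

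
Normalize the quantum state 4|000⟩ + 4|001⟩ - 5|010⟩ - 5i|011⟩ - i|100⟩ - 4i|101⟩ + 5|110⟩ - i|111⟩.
0.3578|000⟩ + 0.3578|001⟩ - 1/√5|010⟩ - (1/√5)i|011⟩ - 0.08944i|100⟩ - 0.3578i|101⟩ + 1/√5|110⟩ - 0.08944i|111⟩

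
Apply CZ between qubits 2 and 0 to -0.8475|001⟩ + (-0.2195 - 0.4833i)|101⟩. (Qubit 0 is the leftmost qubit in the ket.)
-0.8475|001⟩ + (0.2195 + 0.4833i)|101⟩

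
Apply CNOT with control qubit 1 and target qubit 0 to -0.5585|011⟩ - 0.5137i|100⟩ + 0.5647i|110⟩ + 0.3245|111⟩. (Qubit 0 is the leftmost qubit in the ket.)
0.5647i|010⟩ + 0.3245|011⟩ - 0.5137i|100⟩ - 0.5585|111⟩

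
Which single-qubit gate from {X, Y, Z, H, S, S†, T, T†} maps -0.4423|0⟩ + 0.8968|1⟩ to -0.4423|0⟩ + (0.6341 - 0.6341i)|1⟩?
T†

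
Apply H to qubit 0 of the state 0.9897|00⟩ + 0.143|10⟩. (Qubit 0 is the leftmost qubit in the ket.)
0.8009|00⟩ + 0.5987|10⟩

H on qubit 0 mixes each pair of kets that differ only in qubit 0: amplitudes (a, b) of (|…0…⟩, |…1…⟩) become ((a + b)/√2, (a − b)/√2). Kets absent from the input have amplitude 0.
(|00⟩, |10⟩): (a, b) = (0.9897, 0.143) → (0.8009, 0.5987)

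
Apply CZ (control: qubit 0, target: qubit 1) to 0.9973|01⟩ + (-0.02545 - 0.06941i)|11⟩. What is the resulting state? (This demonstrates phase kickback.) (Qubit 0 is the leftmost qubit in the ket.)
0.9973|01⟩ + (0.02545 + 0.06941i)|11⟩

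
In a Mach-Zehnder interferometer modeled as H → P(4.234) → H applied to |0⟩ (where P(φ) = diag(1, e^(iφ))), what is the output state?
(0.2698 - 0.4439i)|0⟩ + (0.7302 + 0.4439i)|1⟩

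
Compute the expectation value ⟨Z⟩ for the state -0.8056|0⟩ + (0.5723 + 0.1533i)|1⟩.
0.298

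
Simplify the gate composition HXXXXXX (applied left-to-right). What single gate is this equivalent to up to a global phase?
H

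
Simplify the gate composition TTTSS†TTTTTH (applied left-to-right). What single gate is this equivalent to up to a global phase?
H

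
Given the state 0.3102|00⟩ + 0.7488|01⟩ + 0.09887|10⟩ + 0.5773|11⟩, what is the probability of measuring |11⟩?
0.3333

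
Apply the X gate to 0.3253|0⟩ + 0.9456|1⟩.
0.9456|0⟩ + 0.3253|1⟩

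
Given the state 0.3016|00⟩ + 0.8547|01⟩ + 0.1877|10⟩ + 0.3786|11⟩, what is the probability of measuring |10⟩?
0.03523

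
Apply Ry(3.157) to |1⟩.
-|0⟩ - 0.007704|1⟩

Ry(3.157) = [[cos(θ/2), −sin(θ/2)], [sin(θ/2), cos(θ/2)]]; θ = 3.157, cos(θ/2) ≈ -0.0077036, sin(θ/2) ≈ 0.99997.
With a = amp(|0⟩) = 0 and b = amp(|1⟩) = 1:
new amp(|0⟩) = (-0.0077036)·a + (-0.99997)·b = -1
new amp(|1⟩) = (0.99997)·a + (-0.0077036)·b = -0.007704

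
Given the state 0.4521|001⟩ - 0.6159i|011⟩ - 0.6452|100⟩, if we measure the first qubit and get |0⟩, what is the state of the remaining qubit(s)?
0.5917|01⟩ - 0.8061i|11⟩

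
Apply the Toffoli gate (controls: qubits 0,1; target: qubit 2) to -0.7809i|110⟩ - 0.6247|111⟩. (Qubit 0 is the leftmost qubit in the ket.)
-0.6247|110⟩ - 0.7809i|111⟩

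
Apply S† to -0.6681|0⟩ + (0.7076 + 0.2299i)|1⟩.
-0.6681|0⟩ + (0.2299 - 0.7076i)|1⟩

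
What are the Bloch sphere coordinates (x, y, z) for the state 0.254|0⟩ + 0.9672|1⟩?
(0.4913, 0, -0.871)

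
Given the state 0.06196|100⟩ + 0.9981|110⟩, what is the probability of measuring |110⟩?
0.9962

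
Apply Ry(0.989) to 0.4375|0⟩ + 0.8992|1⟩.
-0.04166|0⟩ + 0.9991|1⟩

Ry(0.989) = [[cos(θ/2), −sin(θ/2)], [sin(θ/2), cos(θ/2)]]; θ = 0.989, cos(θ/2) ≈ 0.880206, sin(θ/2) ≈ 0.474592.
With a = amp(|0⟩) = 0.4375 and b = amp(|1⟩) = 0.8992:
new amp(|0⟩) = (0.880206)·a + (-0.474592)·b = -0.04166
new amp(|1⟩) = (0.474592)·a + (0.880206)·b = 0.9991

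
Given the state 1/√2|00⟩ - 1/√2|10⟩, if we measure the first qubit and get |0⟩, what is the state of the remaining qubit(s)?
|0⟩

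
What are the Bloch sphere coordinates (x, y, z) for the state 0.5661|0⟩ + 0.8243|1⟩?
(0.9333, 0, -0.359)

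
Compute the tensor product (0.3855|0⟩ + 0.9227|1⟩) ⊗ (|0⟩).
0.3855|00⟩ + 0.9227|10⟩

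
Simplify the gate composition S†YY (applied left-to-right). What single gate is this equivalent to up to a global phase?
S†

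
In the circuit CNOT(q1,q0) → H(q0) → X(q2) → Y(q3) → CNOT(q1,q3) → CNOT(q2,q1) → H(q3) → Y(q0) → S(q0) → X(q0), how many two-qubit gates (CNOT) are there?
3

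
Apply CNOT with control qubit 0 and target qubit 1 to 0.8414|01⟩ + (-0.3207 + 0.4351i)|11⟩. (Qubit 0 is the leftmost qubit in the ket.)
0.8414|01⟩ + (-0.3207 + 0.4351i)|10⟩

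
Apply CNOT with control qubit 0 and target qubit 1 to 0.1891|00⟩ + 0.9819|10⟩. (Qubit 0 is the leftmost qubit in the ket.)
0.1891|00⟩ + 0.9819|11⟩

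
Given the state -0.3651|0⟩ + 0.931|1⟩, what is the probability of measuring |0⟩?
0.1333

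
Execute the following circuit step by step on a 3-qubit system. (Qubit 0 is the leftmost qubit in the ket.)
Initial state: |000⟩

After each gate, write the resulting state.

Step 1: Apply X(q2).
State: |001⟩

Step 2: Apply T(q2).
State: (1/√2 + (1/√2)i)|001⟩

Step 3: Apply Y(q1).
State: (-1/√2 + (1/√2)i)|011⟩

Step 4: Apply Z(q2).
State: (1/√2 - (1/√2)i)|011⟩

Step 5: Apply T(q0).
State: (1/√2 - (1/√2)i)|011⟩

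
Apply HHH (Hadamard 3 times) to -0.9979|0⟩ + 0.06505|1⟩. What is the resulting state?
-0.6596|0⟩ - 0.7516|1⟩

H² = I, so H^3 = H: a single Hadamard. With (a, b) = (-0.9979, 0.06505), H gives ((a + b)/√2, (a − b)/√2) = (-0.6596, -0.7516).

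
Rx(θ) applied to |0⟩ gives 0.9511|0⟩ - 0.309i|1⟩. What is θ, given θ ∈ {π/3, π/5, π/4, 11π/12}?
π/5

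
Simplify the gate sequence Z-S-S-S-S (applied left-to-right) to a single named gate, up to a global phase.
Z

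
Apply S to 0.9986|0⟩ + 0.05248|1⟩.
0.9986|0⟩ + 0.05248i|1⟩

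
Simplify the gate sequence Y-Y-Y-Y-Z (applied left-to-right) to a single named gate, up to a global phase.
Z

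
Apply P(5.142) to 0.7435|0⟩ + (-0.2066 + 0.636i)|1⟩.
0.7435|0⟩ + (0.4922 + 0.4527i)|1⟩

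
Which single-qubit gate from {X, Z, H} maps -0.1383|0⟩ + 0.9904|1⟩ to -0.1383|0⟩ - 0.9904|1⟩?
Z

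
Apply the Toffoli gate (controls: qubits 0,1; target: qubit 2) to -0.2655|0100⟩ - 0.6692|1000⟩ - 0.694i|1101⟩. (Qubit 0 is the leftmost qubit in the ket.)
-0.2655|0100⟩ - 0.6692|1000⟩ - 0.694i|1111⟩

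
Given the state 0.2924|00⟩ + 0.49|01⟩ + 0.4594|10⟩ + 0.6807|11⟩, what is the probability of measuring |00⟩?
0.0855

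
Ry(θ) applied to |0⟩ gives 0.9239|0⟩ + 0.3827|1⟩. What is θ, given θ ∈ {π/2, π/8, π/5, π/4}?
π/4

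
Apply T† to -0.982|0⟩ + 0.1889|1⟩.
-0.982|0⟩ + (0.1336 - 0.1336i)|1⟩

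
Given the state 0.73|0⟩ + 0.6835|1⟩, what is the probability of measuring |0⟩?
0.5329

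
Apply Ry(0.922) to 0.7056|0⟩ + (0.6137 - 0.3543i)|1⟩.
(0.3589 + 0.1576i)|0⟩ + (0.8635 - 0.3173i)|1⟩

Ry(0.922) = [[cos(θ/2), −sin(θ/2)], [sin(θ/2), cos(θ/2)]]; θ = 0.922, cos(θ/2) ≈ 0.895608, sin(θ/2) ≈ 0.444844.
With a = amp(|0⟩) = 0.7056 and b = amp(|1⟩) = (0.6137 - 0.3543i):
new amp(|0⟩) = (0.895608)·a + (-0.444844)·b = (0.3589 + 0.1576i)
new amp(|1⟩) = (0.444844)·a + (0.895608)·b = (0.8635 - 0.3173i)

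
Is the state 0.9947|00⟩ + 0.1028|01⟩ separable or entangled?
Separable

Writing the state as a|00⟩ + b|01⟩ + c|10⟩ + d|11⟩, it is a product state iff ad − bc = 0.
Here (a, b, c, d) = (0.9947, 0.1028, 0, 0): ad − bc = (0.9947)(0) − (0.1028)(0) = 0, so the state is separable.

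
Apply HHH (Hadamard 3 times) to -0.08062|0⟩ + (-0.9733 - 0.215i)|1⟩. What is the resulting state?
(-0.7452 - 0.152i)|0⟩ + (0.6312 + 0.152i)|1⟩

H² = I, so H^3 = H: a single Hadamard. With (a, b) = (-0.08062, (-0.9733 - 0.215i)), H gives ((a + b)/√2, (a − b)/√2) = ((-0.7452 - 0.152i), (0.6312 + 0.152i)).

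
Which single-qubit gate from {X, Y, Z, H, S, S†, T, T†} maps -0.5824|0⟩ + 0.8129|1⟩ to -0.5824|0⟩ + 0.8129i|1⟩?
S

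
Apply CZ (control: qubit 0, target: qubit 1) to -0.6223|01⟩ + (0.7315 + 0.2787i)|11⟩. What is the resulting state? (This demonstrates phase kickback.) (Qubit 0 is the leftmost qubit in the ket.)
-0.6223|01⟩ + (-0.7315 - 0.2787i)|11⟩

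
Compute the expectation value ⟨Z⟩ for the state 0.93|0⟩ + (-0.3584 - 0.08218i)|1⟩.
0.7297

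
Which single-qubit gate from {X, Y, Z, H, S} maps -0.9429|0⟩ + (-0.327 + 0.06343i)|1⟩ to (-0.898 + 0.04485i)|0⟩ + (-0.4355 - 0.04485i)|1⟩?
H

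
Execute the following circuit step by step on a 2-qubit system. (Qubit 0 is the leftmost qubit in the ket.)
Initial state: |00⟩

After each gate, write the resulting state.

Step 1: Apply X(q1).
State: |01⟩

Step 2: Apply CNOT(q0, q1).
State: |01⟩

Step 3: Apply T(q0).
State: |01⟩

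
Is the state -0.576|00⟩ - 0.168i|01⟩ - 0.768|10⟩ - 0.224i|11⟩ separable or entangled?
Separable

Writing the state as a|00⟩ + b|01⟩ + c|10⟩ + d|11⟩, it is a product state iff ad − bc = 0.
Here (a, b, c, d) = (-0.576, -0.168i, -0.768, -0.224i): ad − bc = (-0.576)(-0.224i) − (-0.168i)(-0.768) = 0, so the state is separable.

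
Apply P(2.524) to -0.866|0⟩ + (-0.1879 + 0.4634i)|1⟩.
-0.866|0⟩ + (-0.1152 - 0.4866i)|1⟩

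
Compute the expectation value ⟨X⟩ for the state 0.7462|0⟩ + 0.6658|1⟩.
0.9936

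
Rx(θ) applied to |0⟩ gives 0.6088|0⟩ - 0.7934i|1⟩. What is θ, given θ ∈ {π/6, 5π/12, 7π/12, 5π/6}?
7π/12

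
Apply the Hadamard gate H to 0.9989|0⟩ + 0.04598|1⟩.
0.7388|0⟩ + 0.6738|1⟩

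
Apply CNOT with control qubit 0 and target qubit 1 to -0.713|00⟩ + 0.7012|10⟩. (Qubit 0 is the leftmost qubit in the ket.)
-0.713|00⟩ + 0.7012|11⟩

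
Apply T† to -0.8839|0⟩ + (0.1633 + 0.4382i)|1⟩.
-0.8839|0⟩ + (0.4253 + 0.1944i)|1⟩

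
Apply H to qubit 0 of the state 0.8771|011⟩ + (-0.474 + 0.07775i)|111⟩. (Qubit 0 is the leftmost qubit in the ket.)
(0.285 + 0.05498i)|011⟩ + (0.9554 - 0.05498i)|111⟩

H on qubit 0 mixes each pair of kets that differ only in qubit 0: amplitudes (a, b) of (|…0…⟩, |…1…⟩) become ((a + b)/√2, (a − b)/√2). Kets absent from the input have amplitude 0.
(|011⟩, |111⟩): (a, b) = (0.8771, (-0.474 + 0.07775i)) → ((0.285 + 0.05498i), (0.9554 - 0.05498i))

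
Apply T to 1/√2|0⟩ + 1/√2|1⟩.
1/√2|0⟩ + (1/2 + (1/2)i)|1⟩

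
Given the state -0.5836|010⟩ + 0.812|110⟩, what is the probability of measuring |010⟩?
0.3406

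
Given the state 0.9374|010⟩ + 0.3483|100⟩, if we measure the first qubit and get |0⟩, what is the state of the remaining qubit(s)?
|10⟩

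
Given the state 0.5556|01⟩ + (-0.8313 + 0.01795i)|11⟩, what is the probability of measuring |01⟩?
0.3087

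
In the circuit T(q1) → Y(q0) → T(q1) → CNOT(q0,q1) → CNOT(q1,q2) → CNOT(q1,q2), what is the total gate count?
6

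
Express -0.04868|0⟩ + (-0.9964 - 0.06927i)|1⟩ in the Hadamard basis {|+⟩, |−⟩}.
(-0.739 - 0.04898i)|+⟩ + (0.6701 + 0.04898i)|−⟩

With |ψ⟩ = α|0⟩ + β|1⟩, the Hadamard-basis coefficients are ⟨+|ψ⟩ = (α + β)/√2 and ⟨−|ψ⟩ = (α − β)/√2.
Here α = -0.04868, β = (-0.9964 - 0.06927i): (α + β)/√2 = (-0.739 - 0.04898i), (α − β)/√2 = (0.6701 + 0.04898i).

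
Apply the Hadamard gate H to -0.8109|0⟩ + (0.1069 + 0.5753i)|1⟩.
(-0.4978 + 0.4068i)|0⟩ + (-0.649 - 0.4068i)|1⟩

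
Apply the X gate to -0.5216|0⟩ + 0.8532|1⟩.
0.8532|0⟩ - 0.5216|1⟩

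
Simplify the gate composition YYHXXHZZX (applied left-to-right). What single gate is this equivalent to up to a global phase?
X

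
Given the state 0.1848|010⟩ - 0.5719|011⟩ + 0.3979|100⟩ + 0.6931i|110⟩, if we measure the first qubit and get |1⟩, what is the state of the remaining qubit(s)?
0.4979|00⟩ + 0.8672i|10⟩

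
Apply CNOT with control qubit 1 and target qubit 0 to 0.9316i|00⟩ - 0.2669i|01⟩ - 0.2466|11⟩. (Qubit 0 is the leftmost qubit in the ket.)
0.9316i|00⟩ - 0.2466|01⟩ - 0.2669i|11⟩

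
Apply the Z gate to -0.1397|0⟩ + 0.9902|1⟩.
-0.1397|0⟩ - 0.9902|1⟩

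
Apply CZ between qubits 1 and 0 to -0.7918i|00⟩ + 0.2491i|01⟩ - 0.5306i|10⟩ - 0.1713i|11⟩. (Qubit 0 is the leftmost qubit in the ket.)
-0.7918i|00⟩ + 0.2491i|01⟩ - 0.5306i|10⟩ + 0.1713i|11⟩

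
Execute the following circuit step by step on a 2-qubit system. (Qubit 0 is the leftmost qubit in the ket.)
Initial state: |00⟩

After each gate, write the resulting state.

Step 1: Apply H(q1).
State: 1/√2|00⟩ + 1/√2|01⟩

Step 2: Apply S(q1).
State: 1/√2|00⟩ + (1/√2)i|01⟩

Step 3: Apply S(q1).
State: 1/√2|00⟩ - 1/√2|01⟩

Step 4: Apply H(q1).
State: |01⟩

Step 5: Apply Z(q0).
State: |01⟩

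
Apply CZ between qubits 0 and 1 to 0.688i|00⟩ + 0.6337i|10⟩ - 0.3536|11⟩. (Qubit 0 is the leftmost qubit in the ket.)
0.688i|00⟩ + 0.6337i|10⟩ + 0.3536|11⟩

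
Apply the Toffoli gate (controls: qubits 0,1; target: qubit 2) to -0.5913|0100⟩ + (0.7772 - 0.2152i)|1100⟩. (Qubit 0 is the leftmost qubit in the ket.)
-0.5913|0100⟩ + (0.7772 - 0.2152i)|1110⟩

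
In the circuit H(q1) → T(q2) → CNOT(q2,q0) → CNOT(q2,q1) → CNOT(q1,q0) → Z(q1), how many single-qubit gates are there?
3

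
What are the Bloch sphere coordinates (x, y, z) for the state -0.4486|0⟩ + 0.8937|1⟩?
(-0.8018, 0, -0.5975)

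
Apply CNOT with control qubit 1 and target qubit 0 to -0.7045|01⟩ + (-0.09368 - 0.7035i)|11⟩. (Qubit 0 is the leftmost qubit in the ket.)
(-0.09368 - 0.7035i)|01⟩ - 0.7045|11⟩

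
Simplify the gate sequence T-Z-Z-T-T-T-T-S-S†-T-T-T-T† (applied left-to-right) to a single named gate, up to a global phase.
T†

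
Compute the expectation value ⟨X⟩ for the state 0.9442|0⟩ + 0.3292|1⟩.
0.6217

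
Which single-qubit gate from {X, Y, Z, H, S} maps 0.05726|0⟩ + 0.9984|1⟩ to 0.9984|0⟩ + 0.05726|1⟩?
X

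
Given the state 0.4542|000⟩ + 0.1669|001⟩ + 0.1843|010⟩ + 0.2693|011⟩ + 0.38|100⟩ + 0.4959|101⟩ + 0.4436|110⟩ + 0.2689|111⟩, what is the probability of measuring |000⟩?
0.2063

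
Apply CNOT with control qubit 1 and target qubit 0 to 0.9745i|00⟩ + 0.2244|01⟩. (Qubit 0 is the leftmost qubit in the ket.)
0.9745i|00⟩ + 0.2244|11⟩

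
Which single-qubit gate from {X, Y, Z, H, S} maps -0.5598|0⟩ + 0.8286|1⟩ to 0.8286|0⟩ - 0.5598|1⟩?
X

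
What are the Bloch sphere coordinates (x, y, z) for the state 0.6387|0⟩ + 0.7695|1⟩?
(0.983, 0, -0.1842)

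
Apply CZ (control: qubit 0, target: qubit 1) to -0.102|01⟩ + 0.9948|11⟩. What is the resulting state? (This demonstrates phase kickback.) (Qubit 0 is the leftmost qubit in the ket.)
-0.102|01⟩ - 0.9948|11⟩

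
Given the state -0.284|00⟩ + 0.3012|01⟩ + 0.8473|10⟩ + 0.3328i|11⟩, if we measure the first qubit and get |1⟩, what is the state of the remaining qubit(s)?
0.9308|0⟩ + 0.3656i|1⟩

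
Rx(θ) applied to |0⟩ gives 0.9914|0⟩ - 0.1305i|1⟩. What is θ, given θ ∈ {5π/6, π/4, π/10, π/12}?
π/12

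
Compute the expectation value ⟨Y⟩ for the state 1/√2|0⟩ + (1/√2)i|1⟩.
1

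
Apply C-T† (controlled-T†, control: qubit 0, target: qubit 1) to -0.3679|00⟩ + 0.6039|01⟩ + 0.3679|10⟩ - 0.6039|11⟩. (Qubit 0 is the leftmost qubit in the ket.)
-0.3679|00⟩ + 0.6039|01⟩ + 0.3679|10⟩ + (-0.427 + 0.427i)|11⟩

C-T† leaves the control-|0⟩ kets |00⟩, |01⟩ unchanged and applies T† to qubit 1 on the control-|1⟩ pair (|10⟩, |11⟩).
T† = [[1, 0], [0, (1/√2 - (1/√2)i)]].
With a = amp(|10⟩) = 0.3679 and b = amp(|11⟩) = -0.6039:
new amp(|10⟩) = (1)·a = 0.3679
new amp(|11⟩) = (1/√2 - (1/√2)i)·b = (-0.427 + 0.427i)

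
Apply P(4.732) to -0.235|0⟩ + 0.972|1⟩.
-0.235|0⟩ + (0.01906 - 0.9718i)|1⟩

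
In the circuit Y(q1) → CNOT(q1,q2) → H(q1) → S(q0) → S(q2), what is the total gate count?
5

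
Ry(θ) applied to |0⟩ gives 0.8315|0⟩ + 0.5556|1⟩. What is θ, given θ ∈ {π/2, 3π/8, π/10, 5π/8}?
3π/8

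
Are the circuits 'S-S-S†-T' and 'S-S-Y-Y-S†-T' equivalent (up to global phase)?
Yes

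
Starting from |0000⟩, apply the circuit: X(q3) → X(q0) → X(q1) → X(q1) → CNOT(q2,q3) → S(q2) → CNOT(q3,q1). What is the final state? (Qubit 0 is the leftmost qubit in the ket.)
|1101⟩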